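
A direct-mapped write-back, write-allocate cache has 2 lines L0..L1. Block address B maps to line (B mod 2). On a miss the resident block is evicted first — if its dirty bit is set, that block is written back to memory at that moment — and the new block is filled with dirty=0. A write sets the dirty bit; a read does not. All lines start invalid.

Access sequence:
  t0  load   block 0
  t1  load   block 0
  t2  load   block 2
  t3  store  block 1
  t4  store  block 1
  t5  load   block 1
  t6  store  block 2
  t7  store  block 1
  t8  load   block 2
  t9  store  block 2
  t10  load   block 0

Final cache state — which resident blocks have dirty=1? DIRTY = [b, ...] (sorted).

DIRTY = [1]

0: R B0 -> L0 miss  d=-]
1: R B0 -> L0 hit  d=-]
2: R B2 -> L0 miss  d=-]
3: W B1 -> L1 miss  d=D]
4: W B1 -> L1 hit  d=D]
5: R B1 -> L1 hit  d=D]
6: W B2 -> L0 hit  d=D]
7: W B1 -> L1 hit  d=D]
8: R B2 -> L0 hit  d=D]
9: W B2 -> L0 hit  d=D]
10: R B0 -> L0 miss wb->B2  d=-]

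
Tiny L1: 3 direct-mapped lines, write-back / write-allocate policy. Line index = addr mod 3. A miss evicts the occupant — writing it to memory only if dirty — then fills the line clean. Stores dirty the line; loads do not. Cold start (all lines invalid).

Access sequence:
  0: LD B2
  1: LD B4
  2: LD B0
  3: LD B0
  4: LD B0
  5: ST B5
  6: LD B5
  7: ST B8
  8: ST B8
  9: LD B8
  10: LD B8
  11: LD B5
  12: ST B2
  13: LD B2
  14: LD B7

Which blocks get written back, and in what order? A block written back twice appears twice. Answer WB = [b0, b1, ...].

  0 | R B2 → L2 miss [-]
  1 | R B4 → L1 miss [-]
  2 | R B0 → L0 miss [-]
  3 | R B0 → L0 hit [-]
  4 | R B0 → L0 hit [-]
  5 | W B5 → L2 miss [D]
  6 | R B5 → L2 hit [D]
  7 | W B8 → L2 miss wb→B5 [D]
  8 | W B8 → L2 hit [D]
  9 | R B8 → L2 hit [D]
  10 | R B8 → L2 hit [D]
  11 | R B5 → L2 miss wb→B8 [-]
  12 | W B2 → L2 miss [D]
  13 | R B2 → L2 hit [D]
  14 | R B7 → L1 miss [-]

WB = [5, 8]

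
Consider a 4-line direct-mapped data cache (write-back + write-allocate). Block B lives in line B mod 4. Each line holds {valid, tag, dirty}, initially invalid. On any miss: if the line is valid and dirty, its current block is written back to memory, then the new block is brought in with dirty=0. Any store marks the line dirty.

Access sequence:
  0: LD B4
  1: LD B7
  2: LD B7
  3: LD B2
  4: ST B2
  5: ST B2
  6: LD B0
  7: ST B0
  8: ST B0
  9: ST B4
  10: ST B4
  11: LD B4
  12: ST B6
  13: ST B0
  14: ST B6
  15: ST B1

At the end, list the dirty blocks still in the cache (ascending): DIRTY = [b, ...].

0: R B4 -> L0 miss  d=-]
1: R B7 -> L3 miss  d=-]
2: R B7 -> L3 hit  d=-]
3: R B2 -> L2 miss  d=-]
4: W B2 -> L2 hit  d=D]
5: W B2 -> L2 hit  d=D]
6: R B0 -> L0 miss  d=-]
7: W B0 -> L0 hit  d=D]
8: W B0 -> L0 hit  d=D]
9: W B4 -> L0 miss wb->B0  d=D]
10: W B4 -> L0 hit  d=D]
11: R B4 -> L0 hit  d=D]
12: W B6 -> L2 miss wb->B2  d=D]
13: W B0 -> L0 miss wb->B4  d=D]
14: W B6 -> L2 hit  d=D]
15: W B1 -> L1 miss  d=D]

DIRTY = [0, 1, 6]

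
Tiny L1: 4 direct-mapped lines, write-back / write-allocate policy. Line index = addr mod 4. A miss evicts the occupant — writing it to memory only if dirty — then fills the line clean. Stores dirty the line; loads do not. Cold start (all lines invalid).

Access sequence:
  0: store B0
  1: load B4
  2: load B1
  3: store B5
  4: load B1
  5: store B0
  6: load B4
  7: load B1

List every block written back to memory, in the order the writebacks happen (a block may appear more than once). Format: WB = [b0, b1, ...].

0: W B0 -> L0 miss  d=D]
1: R B4 -> L0 miss wb->B0  d=-]
2: R B1 -> L1 miss  d=-]
3: W B5 -> L1 miss  d=D]
4: R B1 -> L1 miss wb->B5  d=-]
5: W B0 -> L0 miss  d=D]
6: R B4 -> L0 miss wb->B0  d=-]
7: R B1 -> L1 hit  d=-]

WB = [0, 5, 0]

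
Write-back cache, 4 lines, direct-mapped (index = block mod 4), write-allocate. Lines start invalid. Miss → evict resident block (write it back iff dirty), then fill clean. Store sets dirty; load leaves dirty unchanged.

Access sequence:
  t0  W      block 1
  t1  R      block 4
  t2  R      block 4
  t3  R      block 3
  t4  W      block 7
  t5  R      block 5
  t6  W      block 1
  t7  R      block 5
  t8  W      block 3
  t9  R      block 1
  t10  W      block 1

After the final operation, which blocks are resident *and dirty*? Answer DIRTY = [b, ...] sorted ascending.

DIRTY = [1, 3]

0: W B1 -> L1 miss  d=D]
1: R B4 -> L0 miss  d=-]
2: R B4 -> L0 hit  d=-]
3: R B3 -> L3 miss  d=-]
4: W B7 -> L3 miss  d=D]
5: R B5 -> L1 miss wb->B1  d=-]
6: W B1 -> L1 miss  d=D]
7: R B5 -> L1 miss wb->B1  d=-]
8: W B3 -> L3 miss wb->B7  d=D]
9: R B1 -> L1 miss  d=-]
10: W B1 -> L1 hit  d=D]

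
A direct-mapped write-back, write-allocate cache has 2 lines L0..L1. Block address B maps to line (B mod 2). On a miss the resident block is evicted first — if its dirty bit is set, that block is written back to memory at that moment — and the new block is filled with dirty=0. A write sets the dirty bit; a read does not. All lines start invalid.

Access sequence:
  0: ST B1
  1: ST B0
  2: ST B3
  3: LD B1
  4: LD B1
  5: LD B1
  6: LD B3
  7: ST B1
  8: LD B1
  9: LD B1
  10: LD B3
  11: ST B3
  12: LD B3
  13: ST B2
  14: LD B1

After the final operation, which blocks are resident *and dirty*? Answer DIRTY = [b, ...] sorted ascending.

  0 | W B1 → L1 miss [D]
  1 | W B0 → L0 miss [D]
  2 | W B3 → L1 miss wb→B1 [D]
  3 | R B1 → L1 miss wb→B3 [-]
  4 | R B1 → L1 hit [-]
  5 | R B1 → L1 hit [-]
  6 | R B3 → L1 miss [-]
  7 | W B1 → L1 miss [D]
  8 | R B1 → L1 hit [D]
  9 | R B1 → L1 hit [D]
  10 | R B3 → L1 miss wb→B1 [-]
  11 | W B3 → L1 hit [D]
  12 | R B3 → L1 hit [D]
  13 | W B2 → L0 miss wb→B0 [D]
  14 | R B1 → L1 miss wb→B3 [-]

DIRTY = [2]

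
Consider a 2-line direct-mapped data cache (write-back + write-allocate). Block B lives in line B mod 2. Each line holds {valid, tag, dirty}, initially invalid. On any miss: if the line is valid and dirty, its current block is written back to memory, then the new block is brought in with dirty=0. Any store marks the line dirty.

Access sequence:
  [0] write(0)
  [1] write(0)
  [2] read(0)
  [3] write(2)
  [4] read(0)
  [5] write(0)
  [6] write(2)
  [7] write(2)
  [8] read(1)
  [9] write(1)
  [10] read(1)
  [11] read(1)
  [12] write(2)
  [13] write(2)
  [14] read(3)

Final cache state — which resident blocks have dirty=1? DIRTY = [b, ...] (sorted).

0: W B0 → L0 miss [D]
1: W B0 → L0 hit [D]
2: R B0 → L0 hit [D]
3: W B2 → L0 miss wb→B0 [D]
4: R B0 → L0 miss wb→B2 [-]
5: W B0 → L0 hit [D]
6: W B2 → L0 miss wb→B0 [D]
7: W B2 → L0 hit [D]
8: R B1 → L1 miss [-]
9: W B1 → L1 hit [D]
10: R B1 → L1 hit [D]
11: R B1 → L1 hit [D]
12: W B2 → L0 hit [D]
13: W B2 → L0 hit [D]
14: R B3 → L1 miss wb→B1 [-]

DIRTY = [2]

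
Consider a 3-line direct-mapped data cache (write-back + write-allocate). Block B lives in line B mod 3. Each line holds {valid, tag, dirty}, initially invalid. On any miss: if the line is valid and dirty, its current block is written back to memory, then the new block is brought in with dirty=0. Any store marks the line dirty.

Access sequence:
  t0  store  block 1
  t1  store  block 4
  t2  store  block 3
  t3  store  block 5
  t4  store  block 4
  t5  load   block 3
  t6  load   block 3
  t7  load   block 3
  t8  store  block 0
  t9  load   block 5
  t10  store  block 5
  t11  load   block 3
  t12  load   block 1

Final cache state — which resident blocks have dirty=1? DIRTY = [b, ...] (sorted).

DIRTY = [5]

0: W B1 → L1 miss [D]
1: W B4 → L1 miss wb→B1 [D]
2: W B3 → L0 miss [D]
3: W B5 → L2 miss [D]
4: W B4 → L1 hit [D]
5: R B3 → L0 hit [D]
6: R B3 → L0 hit [D]
7: R B3 → L0 hit [D]
8: W B0 → L0 miss wb→B3 [D]
9: R B5 → L2 hit [D]
10: W B5 → L2 hit [D]
11: R B3 → L0 miss wb→B0 [-]
12: R B1 → L1 miss wb→B4 [-]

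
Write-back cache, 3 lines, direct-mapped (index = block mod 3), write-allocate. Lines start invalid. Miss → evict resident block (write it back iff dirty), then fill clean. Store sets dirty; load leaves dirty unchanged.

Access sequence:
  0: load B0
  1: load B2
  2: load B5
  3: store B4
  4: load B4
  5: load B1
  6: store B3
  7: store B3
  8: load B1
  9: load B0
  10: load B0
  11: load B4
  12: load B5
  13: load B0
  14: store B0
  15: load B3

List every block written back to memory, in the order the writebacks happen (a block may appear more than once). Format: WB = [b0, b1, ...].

  0 | R B0 → L0 miss [-]
  1 | R B2 → L2 miss [-]
  2 | R B5 → L2 miss [-]
  3 | W B4 → L1 miss [D]
  4 | R B4 → L1 hit [D]
  5 | R B1 → L1 miss wb→B4 [-]
  6 | W B3 → L0 miss [D]
  7 | W B3 → L0 hit [D]
  8 | R B1 → L1 hit [-]
  9 | R B0 → L0 miss wb→B3 [-]
  10 | R B0 → L0 hit [-]
  11 | R B4 → L1 miss [-]
  12 | R B5 → L2 hit [-]
  13 | R B0 → L0 hit [-]
  14 | W B0 → L0 hit [D]
  15 | R B3 → L0 miss wb→B0 [-]

WB = [4, 3, 0]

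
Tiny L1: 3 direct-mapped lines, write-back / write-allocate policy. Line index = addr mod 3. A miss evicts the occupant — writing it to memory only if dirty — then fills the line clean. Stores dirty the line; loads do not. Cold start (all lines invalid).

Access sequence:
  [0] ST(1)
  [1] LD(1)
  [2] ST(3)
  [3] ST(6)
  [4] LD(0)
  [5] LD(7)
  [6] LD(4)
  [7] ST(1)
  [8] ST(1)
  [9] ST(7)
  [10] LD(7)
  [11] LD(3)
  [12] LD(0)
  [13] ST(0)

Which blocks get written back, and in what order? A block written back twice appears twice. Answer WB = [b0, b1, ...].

WB = [3, 6, 1, 1]

0: W B1 → L1 miss [D]
1: R B1 → L1 hit [D]
2: W B3 → L0 miss [D]
3: W B6 → L0 miss wb→B3 [D]
4: R B0 → L0 miss wb→B6 [-]
5: R B7 → L1 miss wb→B1 [-]
6: R B4 → L1 miss [-]
7: W B1 → L1 miss [D]
8: W B1 → L1 hit [D]
9: W B7 → L1 miss wb→B1 [D]
10: R B7 → L1 hit [D]
11: R B3 → L0 miss [-]
12: R B0 → L0 miss [-]
13: W B0 → L0 hit [D]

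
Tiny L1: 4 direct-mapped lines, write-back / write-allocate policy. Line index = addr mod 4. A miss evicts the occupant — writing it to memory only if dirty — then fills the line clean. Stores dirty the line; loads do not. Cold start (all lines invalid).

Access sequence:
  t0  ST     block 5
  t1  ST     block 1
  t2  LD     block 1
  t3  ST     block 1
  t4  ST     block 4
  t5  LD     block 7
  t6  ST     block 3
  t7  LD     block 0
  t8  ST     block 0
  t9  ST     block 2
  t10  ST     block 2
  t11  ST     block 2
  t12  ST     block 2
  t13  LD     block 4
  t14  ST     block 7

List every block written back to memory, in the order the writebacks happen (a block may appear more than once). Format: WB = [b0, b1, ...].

  0 | W B5 → L1 miss [D]
  1 | W B1 → L1 miss wb→B5 [D]
  2 | R B1 → L1 hit [D]
  3 | W B1 → L1 hit [D]
  4 | W B4 → L0 miss [D]
  5 | R B7 → L3 miss [-]
  6 | W B3 → L3 miss [D]
  7 | R B0 → L0 miss wb→B4 [-]
  8 | W B0 → L0 hit [D]
  9 | W B2 → L2 miss [D]
  10 | W B2 → L2 hit [D]
  11 | W B2 → L2 hit [D]
  12 | W B2 → L2 hit [D]
  13 | R B4 → L0 miss wb→B0 [-]
  14 | W B7 → L3 miss wb→B3 [D]

WB = [5, 4, 0, 3]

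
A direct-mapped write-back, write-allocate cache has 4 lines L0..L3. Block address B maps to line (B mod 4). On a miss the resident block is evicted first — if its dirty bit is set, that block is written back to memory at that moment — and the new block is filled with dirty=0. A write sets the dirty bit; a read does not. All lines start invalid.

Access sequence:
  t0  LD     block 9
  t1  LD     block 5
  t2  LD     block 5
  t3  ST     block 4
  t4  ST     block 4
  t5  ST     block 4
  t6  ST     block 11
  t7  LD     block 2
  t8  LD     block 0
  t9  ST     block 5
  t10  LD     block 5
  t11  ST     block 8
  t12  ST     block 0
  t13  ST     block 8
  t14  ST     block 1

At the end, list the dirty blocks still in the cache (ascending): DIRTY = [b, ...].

0: R B9 -> L1 miss  d=-]
1: R B5 -> L1 miss  d=-]
2: R B5 -> L1 hit  d=-]
3: W B4 -> L0 miss  d=D]
4: W B4 -> L0 hit  d=D]
5: W B4 -> L0 hit  d=D]
6: W B11 -> L3 miss  d=D]
7: R B2 -> L2 miss  d=-]
8: R B0 -> L0 miss wb->B4  d=-]
9: W B5 -> L1 hit  d=D]
10: R B5 -> L1 hit  d=D]
11: W B8 -> L0 miss  d=D]
12: W B0 -> L0 miss wb->B8  d=D]
13: W B8 -> L0 miss wb->B0  d=D]
14: W B1 -> L1 miss wb->B5  d=D]

DIRTY = [1, 8, 11]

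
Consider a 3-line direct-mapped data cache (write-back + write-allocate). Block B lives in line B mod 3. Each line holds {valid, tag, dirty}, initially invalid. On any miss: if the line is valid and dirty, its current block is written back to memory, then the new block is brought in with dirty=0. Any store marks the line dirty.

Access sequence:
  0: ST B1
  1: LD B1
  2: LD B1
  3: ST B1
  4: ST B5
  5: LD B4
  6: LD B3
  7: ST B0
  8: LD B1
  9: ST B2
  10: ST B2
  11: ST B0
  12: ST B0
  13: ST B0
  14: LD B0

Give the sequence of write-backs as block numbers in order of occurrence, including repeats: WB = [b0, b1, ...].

WB = [1, 5]

0: W B1 -> L1 miss  d=D]
1: R B1 -> L1 hit  d=D]
2: R B1 -> L1 hit  d=D]
3: W B1 -> L1 hit  d=D]
4: W B5 -> L2 miss  d=D]
5: R B4 -> L1 miss wb->B1  d=-]
6: R B3 -> L0 miss  d=-]
7: W B0 -> L0 miss  d=D]
8: R B1 -> L1 miss  d=-]
9: W B2 -> L2 miss wb->B5  d=D]
10: W B2 -> L2 hit  d=D]
11: W B0 -> L0 hit  d=D]
12: W B0 -> L0 hit  d=D]
13: W B0 -> L0 hit  d=D]
14: R B0 -> L0 hit  d=D]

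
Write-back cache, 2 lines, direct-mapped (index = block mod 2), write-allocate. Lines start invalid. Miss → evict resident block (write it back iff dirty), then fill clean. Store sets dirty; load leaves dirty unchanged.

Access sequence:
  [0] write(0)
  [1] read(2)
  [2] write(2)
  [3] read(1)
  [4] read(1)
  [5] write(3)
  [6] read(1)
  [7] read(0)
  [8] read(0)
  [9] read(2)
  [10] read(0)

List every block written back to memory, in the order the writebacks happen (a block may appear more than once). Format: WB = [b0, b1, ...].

WB = [0, 3, 2]

  0 | W B0 → L0 miss [D]
  1 | R B2 → L0 miss wb→B0 [-]
  2 | W B2 → L0 hit [D]
  3 | R B1 → L1 miss [-]
  4 | R B1 → L1 hit [-]
  5 | W B3 → L1 miss [D]
  6 | R B1 → L1 miss wb→B3 [-]
  7 | R B0 → L0 miss wb→B2 [-]
  8 | R B0 → L0 hit [-]
  9 | R B2 → L0 miss [-]
  10 | R B0 → L0 miss [-]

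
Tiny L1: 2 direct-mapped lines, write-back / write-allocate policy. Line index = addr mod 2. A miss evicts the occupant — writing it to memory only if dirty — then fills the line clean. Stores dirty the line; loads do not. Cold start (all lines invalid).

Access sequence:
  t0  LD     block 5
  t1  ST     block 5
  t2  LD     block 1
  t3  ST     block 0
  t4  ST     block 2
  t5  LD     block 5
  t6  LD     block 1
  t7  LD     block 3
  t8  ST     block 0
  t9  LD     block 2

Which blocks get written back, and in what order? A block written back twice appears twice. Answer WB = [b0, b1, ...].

WB = [5, 0, 2, 0]

  0 | R B5 → L1 miss [-]
  1 | W B5 → L1 hit [D]
  2 | R B1 → L1 miss wb→B5 [-]
  3 | W B0 → L0 miss [D]
  4 | W B2 → L0 miss wb→B0 [D]
  5 | R B5 → L1 miss [-]
  6 | R B1 → L1 miss [-]
  7 | R B3 → L1 miss [-]
  8 | W B0 → L0 miss wb→B2 [D]
  9 | R B2 → L0 miss wb→B0 [-]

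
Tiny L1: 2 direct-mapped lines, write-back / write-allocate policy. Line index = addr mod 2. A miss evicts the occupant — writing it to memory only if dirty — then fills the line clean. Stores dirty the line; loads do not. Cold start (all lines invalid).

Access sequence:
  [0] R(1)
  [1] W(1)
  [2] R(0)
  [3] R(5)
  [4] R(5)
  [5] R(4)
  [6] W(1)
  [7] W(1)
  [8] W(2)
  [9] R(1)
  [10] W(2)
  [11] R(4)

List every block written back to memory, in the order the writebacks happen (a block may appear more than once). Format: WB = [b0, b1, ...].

WB = [1, 2]

0: R B1 -> L1 miss  d=-]
1: W B1 -> L1 hit  d=D]
2: R B0 -> L0 miss  d=-]
3: R B5 -> L1 miss wb->B1  d=-]
4: R B5 -> L1 hit  d=-]
5: R B4 -> L0 miss  d=-]
6: W B1 -> L1 miss  d=D]
7: W B1 -> L1 hit  d=D]
8: W B2 -> L0 miss  d=D]
9: R B1 -> L1 hit  d=D]
10: W B2 -> L0 hit  d=D]
11: R B4 -> L0 miss wb->B2  d=-]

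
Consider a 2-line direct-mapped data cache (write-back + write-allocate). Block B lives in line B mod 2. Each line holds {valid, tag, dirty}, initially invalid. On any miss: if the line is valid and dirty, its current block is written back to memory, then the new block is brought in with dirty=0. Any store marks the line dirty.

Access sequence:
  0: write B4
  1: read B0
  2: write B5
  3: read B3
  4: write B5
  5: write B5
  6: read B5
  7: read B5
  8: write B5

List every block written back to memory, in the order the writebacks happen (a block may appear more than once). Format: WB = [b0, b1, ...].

WB = [4, 5]

0: W B4 -> L0 miss  d=D]
1: R B0 -> L0 miss wb->B4  d=-]
2: W B5 -> L1 miss  d=D]
3: R B3 -> L1 miss wb->B5  d=-]
4: W B5 -> L1 miss  d=D]
5: W B5 -> L1 hit  d=D]
6: R B5 -> L1 hit  d=D]
7: R B5 -> L1 hit  d=D]
8: W B5 -> L1 hit  d=D]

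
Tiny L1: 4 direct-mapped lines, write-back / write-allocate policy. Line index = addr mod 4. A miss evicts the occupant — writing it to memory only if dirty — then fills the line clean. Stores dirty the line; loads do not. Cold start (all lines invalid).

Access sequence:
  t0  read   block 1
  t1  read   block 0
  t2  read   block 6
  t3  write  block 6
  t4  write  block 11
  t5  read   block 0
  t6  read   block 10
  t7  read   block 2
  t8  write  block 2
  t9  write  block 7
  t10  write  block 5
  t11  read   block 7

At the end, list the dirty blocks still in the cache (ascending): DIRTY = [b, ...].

0: R B1 → L1 miss [-]
1: R B0 → L0 miss [-]
2: R B6 → L2 miss [-]
3: W B6 → L2 hit [D]
4: W B11 → L3 miss [D]
5: R B0 → L0 hit [-]
6: R B10 → L2 miss wb→B6 [-]
7: R B2 → L2 miss [-]
8: W B2 → L2 hit [D]
9: W B7 → L3 miss wb→B11 [D]
10: W B5 → L1 miss [D]
11: R B7 → L3 hit [D]

DIRTY = [2, 5, 7]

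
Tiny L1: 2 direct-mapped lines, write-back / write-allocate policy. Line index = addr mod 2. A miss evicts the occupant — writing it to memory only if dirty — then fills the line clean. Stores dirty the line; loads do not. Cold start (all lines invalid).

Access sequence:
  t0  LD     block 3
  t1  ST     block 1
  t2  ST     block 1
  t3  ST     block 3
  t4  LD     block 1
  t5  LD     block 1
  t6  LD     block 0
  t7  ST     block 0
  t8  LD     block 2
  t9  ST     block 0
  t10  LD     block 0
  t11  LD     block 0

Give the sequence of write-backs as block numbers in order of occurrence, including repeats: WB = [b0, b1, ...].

WB = [1, 3, 0]

0: R B3 -> L1 miss  d=-]
1: W B1 -> L1 miss  d=D]
2: W B1 -> L1 hit  d=D]
3: W B3 -> L1 miss wb->B1  d=D]
4: R B1 -> L1 miss wb->B3  d=-]
5: R B1 -> L1 hit  d=-]
6: R B0 -> L0 miss  d=-]
7: W B0 -> L0 hit  d=D]
8: R B2 -> L0 miss wb->B0  d=-]
9: W B0 -> L0 miss  d=D]
10: R B0 -> L0 hit  d=D]
11: R B0 -> L0 hit  d=D]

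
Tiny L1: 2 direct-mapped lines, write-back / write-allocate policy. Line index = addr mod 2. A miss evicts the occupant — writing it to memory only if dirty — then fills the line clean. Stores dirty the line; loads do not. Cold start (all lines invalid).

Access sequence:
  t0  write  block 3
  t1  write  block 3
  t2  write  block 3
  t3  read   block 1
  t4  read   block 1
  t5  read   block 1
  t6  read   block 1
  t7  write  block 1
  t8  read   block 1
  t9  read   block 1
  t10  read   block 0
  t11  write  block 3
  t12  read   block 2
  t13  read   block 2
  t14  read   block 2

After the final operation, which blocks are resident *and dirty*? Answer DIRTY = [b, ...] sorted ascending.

0: W B3 → L1 miss [D]
1: W B3 → L1 hit [D]
2: W B3 → L1 hit [D]
3: R B1 → L1 miss wb→B3 [-]
4: R B1 → L1 hit [-]
5: R B1 → L1 hit [-]
6: R B1 → L1 hit [-]
7: W B1 → L1 hit [D]
8: R B1 → L1 hit [D]
9: R B1 → L1 hit [D]
10: R B0 → L0 miss [-]
11: W B3 → L1 miss wb→B1 [D]
12: R B2 → L0 miss [-]
13: R B2 → L0 hit [-]
14: R B2 → L0 hit [-]

DIRTY = [3]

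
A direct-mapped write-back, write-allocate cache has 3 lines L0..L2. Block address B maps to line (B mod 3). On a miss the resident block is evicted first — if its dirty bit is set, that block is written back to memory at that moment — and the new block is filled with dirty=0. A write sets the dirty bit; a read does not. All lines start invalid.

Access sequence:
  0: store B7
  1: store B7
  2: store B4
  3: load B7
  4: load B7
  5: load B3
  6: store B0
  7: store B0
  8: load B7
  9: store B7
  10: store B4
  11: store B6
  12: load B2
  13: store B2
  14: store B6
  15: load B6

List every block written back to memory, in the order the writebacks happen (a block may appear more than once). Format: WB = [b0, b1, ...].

0: W B7 -> L1 miss  d=D]
1: W B7 -> L1 hit  d=D]
2: W B4 -> L1 miss wb->B7  d=D]
3: R B7 -> L1 miss wb->B4  d=-]
4: R B7 -> L1 hit  d=-]
5: R B3 -> L0 miss  d=-]
6: W B0 -> L0 miss  d=D]
7: W B0 -> L0 hit  d=D]
8: R B7 -> L1 hit  d=-]
9: W B7 -> L1 hit  d=D]
10: W B4 -> L1 miss wb->B7  d=D]
11: W B6 -> L0 miss wb->B0  d=D]
12: R B2 -> L2 miss  d=-]
13: W B2 -> L2 hit  d=D]
14: W B6 -> L0 hit  d=D]
15: R B6 -> L0 hit  d=D]

WB = [7, 4, 7, 0]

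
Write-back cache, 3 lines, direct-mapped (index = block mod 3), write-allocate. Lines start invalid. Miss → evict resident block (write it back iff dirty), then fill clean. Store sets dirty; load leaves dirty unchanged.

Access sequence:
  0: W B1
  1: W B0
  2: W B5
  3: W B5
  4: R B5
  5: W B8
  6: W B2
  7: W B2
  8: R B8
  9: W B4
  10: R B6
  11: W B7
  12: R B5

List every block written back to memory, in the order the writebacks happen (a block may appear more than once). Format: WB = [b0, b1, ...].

WB = [5, 8, 2, 1, 0, 4]

0: W B1 → L1 miss [D]
1: W B0 → L0 miss [D]
2: W B5 → L2 miss [D]
3: W B5 → L2 hit [D]
4: R B5 → L2 hit [D]
5: W B8 → L2 miss wb→B5 [D]
6: W B2 → L2 miss wb→B8 [D]
7: W B2 → L2 hit [D]
8: R B8 → L2 miss wb→B2 [-]
9: W B4 → L1 miss wb→B1 [D]
10: R B6 → L0 miss wb→B0 [-]
11: W B7 → L1 miss wb→B4 [D]
12: R B5 → L2 miss [-]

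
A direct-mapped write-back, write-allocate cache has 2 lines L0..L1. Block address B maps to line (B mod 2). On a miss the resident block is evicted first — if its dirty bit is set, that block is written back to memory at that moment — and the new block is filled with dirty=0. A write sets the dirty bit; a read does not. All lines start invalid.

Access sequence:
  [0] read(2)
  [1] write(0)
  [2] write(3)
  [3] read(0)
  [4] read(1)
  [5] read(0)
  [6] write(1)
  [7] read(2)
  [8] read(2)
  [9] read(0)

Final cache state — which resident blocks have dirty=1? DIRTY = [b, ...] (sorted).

  0 | R B2 → L0 miss [-]
  1 | W B0 → L0 miss [D]
  2 | W B3 → L1 miss [D]
  3 | R B0 → L0 hit [D]
  4 | R B1 → L1 miss wb→B3 [-]
  5 | R B0 → L0 hit [D]
  6 | W B1 → L1 hit [D]
  7 | R B2 → L0 miss wb→B0 [-]
  8 | R B2 → L0 hit [-]
  9 | R B0 → L0 miss [-]

DIRTY = [1]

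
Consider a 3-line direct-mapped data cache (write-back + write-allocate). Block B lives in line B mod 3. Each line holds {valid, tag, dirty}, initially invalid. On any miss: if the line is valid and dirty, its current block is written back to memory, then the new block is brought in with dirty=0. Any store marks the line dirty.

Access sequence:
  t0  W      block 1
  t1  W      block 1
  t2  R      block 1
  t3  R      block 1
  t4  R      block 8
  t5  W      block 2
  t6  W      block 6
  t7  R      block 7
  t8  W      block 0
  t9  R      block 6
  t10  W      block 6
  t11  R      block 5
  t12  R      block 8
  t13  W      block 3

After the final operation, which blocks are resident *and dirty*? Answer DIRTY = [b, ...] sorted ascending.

  0 | W B1 → L1 miss [D]
  1 | W B1 → L1 hit [D]
  2 | R B1 → L1 hit [D]
  3 | R B1 → L1 hit [D]
  4 | R B8 → L2 miss [-]
  5 | W B2 → L2 miss [D]
  6 | W B6 → L0 miss [D]
  7 | R B7 → L1 miss wb→B1 [-]
  8 | W B0 → L0 miss wb→B6 [D]
  9 | R B6 → L0 miss wb→B0 [-]
  10 | W B6 → L0 hit [D]
  11 | R B5 → L2 miss wb→B2 [-]
  12 | R B8 → L2 miss [-]
  13 | W B3 → L0 miss wb→B6 [D]

DIRTY = [3]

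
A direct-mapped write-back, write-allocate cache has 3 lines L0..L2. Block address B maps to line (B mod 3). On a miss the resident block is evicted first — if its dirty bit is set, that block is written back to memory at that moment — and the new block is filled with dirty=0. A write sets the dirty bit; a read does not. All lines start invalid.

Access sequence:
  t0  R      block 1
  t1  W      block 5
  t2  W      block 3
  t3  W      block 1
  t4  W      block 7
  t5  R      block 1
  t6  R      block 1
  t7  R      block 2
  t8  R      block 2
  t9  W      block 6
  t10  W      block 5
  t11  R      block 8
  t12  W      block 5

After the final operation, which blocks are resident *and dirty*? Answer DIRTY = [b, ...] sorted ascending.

DIRTY = [5, 6]

0: R B1 → L1 miss [-]
1: W B5 → L2 miss [D]
2: W B3 → L0 miss [D]
3: W B1 → L1 hit [D]
4: W B7 → L1 miss wb→B1 [D]
5: R B1 → L1 miss wb→B7 [-]
6: R B1 → L1 hit [-]
7: R B2 → L2 miss wb→B5 [-]
8: R B2 → L2 hit [-]
9: W B6 → L0 miss wb→B3 [D]
10: W B5 → L2 miss [D]
11: R B8 → L2 miss wb→B5 [-]
12: W B5 → L2 miss [D]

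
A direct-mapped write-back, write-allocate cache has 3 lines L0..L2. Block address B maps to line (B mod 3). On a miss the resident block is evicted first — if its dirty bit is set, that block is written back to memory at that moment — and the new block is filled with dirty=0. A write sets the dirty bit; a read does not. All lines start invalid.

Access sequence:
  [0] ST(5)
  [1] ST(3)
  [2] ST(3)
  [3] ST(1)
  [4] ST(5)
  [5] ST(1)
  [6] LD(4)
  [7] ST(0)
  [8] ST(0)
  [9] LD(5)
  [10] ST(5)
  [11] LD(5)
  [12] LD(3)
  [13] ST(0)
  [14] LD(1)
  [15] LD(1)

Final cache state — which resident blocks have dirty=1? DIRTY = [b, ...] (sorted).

0: W B5 → L2 miss [D]
1: W B3 → L0 miss [D]
2: W B3 → L0 hit [D]
3: W B1 → L1 miss [D]
4: W B5 → L2 hit [D]
5: W B1 → L1 hit [D]
6: R B4 → L1 miss wb→B1 [-]
7: W B0 → L0 miss wb→B3 [D]
8: W B0 → L0 hit [D]
9: R B5 → L2 hit [D]
10: W B5 → L2 hit [D]
11: R B5 → L2 hit [D]
12: R B3 → L0 miss wb→B0 [-]
13: W B0 → L0 miss [D]
14: R B1 → L1 miss [-]
15: R B1 → L1 hit [-]

DIRTY = [0, 5]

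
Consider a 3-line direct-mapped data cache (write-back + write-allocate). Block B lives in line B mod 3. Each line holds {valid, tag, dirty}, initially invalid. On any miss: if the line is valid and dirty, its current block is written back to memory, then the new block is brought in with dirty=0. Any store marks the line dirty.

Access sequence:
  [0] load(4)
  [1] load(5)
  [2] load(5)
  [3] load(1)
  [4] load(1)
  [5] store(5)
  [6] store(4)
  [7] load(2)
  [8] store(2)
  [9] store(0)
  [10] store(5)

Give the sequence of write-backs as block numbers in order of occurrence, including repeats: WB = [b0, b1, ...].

WB = [5, 2]

0: R B4 → L1 miss [-]
1: R B5 → L2 miss [-]
2: R B5 → L2 hit [-]
3: R B1 → L1 miss [-]
4: R B1 → L1 hit [-]
5: W B5 → L2 hit [D]
6: W B4 → L1 miss [D]
7: R B2 → L2 miss wb→B5 [-]
8: W B2 → L2 hit [D]
9: W B0 → L0 miss [D]
10: W B5 → L2 miss wb→B2 [D]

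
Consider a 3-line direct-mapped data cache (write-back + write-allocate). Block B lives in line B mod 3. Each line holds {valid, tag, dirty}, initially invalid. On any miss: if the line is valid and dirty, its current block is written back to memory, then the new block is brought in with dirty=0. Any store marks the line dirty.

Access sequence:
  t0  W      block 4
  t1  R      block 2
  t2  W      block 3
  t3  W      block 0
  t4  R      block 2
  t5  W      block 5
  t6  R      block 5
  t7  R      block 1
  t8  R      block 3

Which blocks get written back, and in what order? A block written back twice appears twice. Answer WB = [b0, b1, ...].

  0 | W B4 → L1 miss [D]
  1 | R B2 → L2 miss [-]
  2 | W B3 → L0 miss [D]
  3 | W B0 → L0 miss wb→B3 [D]
  4 | R B2 → L2 hit [-]
  5 | W B5 → L2 miss [D]
  6 | R B5 → L2 hit [D]
  7 | R B1 → L1 miss wb→B4 [-]
  8 | R B3 → L0 miss wb→B0 [-]

WB = [3, 4, 0]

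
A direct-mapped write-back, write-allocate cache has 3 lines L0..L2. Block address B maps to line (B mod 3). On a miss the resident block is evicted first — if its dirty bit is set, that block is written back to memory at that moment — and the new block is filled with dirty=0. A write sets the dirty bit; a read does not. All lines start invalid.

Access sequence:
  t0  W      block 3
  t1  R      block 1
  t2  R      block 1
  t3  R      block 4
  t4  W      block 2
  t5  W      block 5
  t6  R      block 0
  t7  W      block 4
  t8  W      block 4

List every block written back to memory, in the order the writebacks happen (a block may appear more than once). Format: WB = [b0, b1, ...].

  0 | W B3 → L0 miss [D]
  1 | R B1 → L1 miss [-]
  2 | R B1 → L1 hit [-]
  3 | R B4 → L1 miss [-]
  4 | W B2 → L2 miss [D]
  5 | W B5 → L2 miss wb→B2 [D]
  6 | R B0 → L0 miss wb→B3 [-]
  7 | W B4 → L1 hit [D]
  8 | W B4 → L1 hit [D]

WB = [2, 3]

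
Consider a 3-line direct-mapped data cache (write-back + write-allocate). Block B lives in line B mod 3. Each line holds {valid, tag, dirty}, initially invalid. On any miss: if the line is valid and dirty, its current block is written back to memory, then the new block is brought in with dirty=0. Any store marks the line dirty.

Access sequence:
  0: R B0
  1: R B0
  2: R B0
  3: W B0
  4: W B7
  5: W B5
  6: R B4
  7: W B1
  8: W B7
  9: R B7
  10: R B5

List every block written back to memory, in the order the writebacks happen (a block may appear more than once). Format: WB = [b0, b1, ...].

0: R B0 → L0 miss [-]
1: R B0 → L0 hit [-]
2: R B0 → L0 hit [-]
3: W B0 → L0 hit [D]
4: W B7 → L1 miss [D]
5: W B5 → L2 miss [D]
6: R B4 → L1 miss wb→B7 [-]
7: W B1 → L1 miss [D]
8: W B7 → L1 miss wb→B1 [D]
9: R B7 → L1 hit [D]
10: R B5 → L2 hit [D]

WB = [7, 1]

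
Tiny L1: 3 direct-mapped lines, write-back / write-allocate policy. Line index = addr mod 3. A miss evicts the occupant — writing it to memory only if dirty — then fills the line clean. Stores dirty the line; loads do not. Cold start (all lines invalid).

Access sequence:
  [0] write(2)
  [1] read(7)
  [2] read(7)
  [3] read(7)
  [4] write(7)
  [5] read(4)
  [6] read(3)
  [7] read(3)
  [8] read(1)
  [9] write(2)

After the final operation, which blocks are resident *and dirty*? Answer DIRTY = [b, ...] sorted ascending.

0: W B2 -> L2 miss  d=D]
1: R B7 -> L1 miss  d=-]
2: R B7 -> L1 hit  d=-]
3: R B7 -> L1 hit  d=-]
4: W B7 -> L1 hit  d=D]
5: R B4 -> L1 miss wb->B7  d=-]
6: R B3 -> L0 miss  d=-]
7: R B3 -> L0 hit  d=-]
8: R B1 -> L1 miss  d=-]
9: W B2 -> L2 hit  d=D]

DIRTY = [2]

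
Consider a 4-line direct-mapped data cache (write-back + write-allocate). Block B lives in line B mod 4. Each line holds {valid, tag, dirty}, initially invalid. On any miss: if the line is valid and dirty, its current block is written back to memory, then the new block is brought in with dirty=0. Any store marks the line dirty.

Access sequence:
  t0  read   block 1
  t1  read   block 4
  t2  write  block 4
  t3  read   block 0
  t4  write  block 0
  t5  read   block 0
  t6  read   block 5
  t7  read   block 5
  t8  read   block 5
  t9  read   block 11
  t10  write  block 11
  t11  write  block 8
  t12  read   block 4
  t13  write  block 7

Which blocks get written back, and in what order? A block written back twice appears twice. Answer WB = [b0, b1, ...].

WB = [4, 0, 8, 11]

  0 | R B1 → L1 miss [-]
  1 | R B4 → L0 miss [-]
  2 | W B4 → L0 hit [D]
  3 | R B0 → L0 miss wb→B4 [-]
  4 | W B0 → L0 hit [D]
  5 | R B0 → L0 hit [D]
  6 | R B5 → L1 miss [-]
  7 | R B5 → L1 hit [-]
  8 | R B5 → L1 hit [-]
  9 | R B11 → L3 miss [-]
  10 | W B11 → L3 hit [D]
  11 | W B8 → L0 miss wb→B0 [D]
  12 | R B4 → L0 miss wb→B8 [-]
  13 | W B7 → L3 miss wb→B11 [D]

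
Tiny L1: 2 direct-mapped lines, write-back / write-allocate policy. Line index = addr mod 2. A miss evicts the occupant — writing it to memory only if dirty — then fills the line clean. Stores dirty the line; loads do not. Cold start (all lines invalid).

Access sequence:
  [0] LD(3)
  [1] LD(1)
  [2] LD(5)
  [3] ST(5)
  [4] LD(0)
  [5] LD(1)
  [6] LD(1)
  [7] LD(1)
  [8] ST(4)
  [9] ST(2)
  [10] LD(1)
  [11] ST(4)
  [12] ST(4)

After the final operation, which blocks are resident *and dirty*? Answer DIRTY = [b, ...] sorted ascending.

DIRTY = [4]

  0 | R B3 → L1 miss [-]
  1 | R B1 → L1 miss [-]
  2 | R B5 → L1 miss [-]
  3 | W B5 → L1 hit [D]
  4 | R B0 → L0 miss [-]
  5 | R B1 → L1 miss wb→B5 [-]
  6 | R B1 → L1 hit [-]
  7 | R B1 → L1 hit [-]
  8 | W B4 → L0 miss [D]
  9 | W B2 → L0 miss wb→B4 [D]
  10 | R B1 → L1 hit [-]
  11 | W B4 → L0 miss wb→B2 [D]
  12 | W B4 → L0 hit [D]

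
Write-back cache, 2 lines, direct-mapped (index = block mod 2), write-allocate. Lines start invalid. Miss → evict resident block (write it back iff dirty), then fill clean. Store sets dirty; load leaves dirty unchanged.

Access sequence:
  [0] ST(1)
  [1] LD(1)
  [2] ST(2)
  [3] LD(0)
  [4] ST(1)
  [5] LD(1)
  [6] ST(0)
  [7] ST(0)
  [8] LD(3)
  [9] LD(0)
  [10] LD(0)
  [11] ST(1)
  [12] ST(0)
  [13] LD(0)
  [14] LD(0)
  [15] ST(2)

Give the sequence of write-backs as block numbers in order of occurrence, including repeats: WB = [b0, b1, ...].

WB = [2, 1, 0]

  0 | W B1 → L1 miss [D]
  1 | R B1 → L1 hit [D]
  2 | W B2 → L0 miss [D]
  3 | R B0 → L0 miss wb→B2 [-]
  4 | W B1 → L1 hit [D]
  5 | R B1 → L1 hit [D]
  6 | W B0 → L0 hit [D]
  7 | W B0 → L0 hit [D]
  8 | R B3 → L1 miss wb→B1 [-]
  9 | R B0 → L0 hit [D]
  10 | R B0 → L0 hit [D]
  11 | W B1 → L1 miss [D]
  12 | W B0 → L0 hit [D]
  13 | R B0 → L0 hit [D]
  14 | R B0 → L0 hit [D]
  15 | W B2 → L0 miss wb→B0 [D]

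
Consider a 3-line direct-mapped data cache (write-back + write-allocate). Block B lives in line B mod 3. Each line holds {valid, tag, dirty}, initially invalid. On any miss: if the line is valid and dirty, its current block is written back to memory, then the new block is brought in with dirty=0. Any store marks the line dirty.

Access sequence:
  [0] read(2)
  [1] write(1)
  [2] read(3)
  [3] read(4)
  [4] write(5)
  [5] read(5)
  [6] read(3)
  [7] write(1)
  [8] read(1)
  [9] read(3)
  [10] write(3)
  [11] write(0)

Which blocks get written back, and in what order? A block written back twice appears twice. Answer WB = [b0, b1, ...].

WB = [1, 3]

  0 | R B2 → L2 miss [-]
  1 | W B1 → L1 miss [D]
  2 | R B3 → L0 miss [-]
  3 | R B4 → L1 miss wb→B1 [-]
  4 | W B5 → L2 miss [D]
  5 | R B5 → L2 hit [D]
  6 | R B3 → L0 hit [-]
  7 | W B1 → L1 miss [D]
  8 | R B1 → L1 hit [D]
  9 | R B3 → L0 hit [-]
  10 | W B3 → L0 hit [D]
  11 | W B0 → L0 miss wb→B3 [D]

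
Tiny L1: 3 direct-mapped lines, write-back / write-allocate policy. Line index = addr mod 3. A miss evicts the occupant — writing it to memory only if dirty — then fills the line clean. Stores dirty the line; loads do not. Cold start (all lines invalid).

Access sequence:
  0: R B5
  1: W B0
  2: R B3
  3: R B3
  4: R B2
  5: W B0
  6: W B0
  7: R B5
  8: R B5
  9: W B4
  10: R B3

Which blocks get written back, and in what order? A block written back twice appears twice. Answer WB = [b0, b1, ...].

WB = [0, 0]

0: R B5 → L2 miss [-]
1: W B0 → L0 miss [D]
2: R B3 → L0 miss wb→B0 [-]
3: R B3 → L0 hit [-]
4: R B2 → L2 miss [-]
5: W B0 → L0 miss [D]
6: W B0 → L0 hit [D]
7: R B5 → L2 miss [-]
8: R B5 → L2 hit [-]
9: W B4 → L1 miss [D]
10: R B3 → L0 miss wb→B0 [-]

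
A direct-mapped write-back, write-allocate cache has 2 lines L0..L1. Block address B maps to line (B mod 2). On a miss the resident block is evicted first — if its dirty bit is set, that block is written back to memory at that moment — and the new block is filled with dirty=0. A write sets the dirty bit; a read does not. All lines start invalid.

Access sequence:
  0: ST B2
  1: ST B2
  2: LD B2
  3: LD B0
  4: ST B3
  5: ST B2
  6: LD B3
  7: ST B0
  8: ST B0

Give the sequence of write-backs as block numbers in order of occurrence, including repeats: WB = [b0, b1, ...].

WB = [2, 2]

0: W B2 → L0 miss [D]
1: W B2 → L0 hit [D]
2: R B2 → L0 hit [D]
3: R B0 → L0 miss wb→B2 [-]
4: W B3 → L1 miss [D]
5: W B2 → L0 miss [D]
6: R B3 → L1 hit [D]
7: W B0 → L0 miss wb→B2 [D]
8: W B0 → L0 hit [D]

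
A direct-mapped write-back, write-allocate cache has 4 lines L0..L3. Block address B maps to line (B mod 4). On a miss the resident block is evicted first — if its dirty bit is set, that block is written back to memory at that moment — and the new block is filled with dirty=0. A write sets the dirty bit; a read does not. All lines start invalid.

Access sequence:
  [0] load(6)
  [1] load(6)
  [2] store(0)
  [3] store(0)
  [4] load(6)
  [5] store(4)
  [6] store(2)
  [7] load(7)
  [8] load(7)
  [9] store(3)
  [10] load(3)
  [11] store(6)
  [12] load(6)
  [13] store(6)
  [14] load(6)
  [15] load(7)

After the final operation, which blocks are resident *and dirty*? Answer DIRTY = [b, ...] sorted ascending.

  0 | R B6 → L2 miss [-]
  1 | R B6 → L2 hit [-]
  2 | W B0 → L0 miss [D]
  3 | W B0 → L0 hit [D]
  4 | R B6 → L2 hit [-]
  5 | W B4 → L0 miss wb→B0 [D]
  6 | W B2 → L2 miss [D]
  7 | R B7 → L3 miss [-]
  8 | R B7 → L3 hit [-]
  9 | W B3 → L3 miss [D]
  10 | R B3 → L3 hit [D]
  11 | W B6 → L2 miss wb→B2 [D]
  12 | R B6 → L2 hit [D]
  13 | W B6 → L2 hit [D]
  14 | R B6 → L2 hit [D]
  15 | R B7 → L3 miss wb→B3 [-]

DIRTY = [4, 6]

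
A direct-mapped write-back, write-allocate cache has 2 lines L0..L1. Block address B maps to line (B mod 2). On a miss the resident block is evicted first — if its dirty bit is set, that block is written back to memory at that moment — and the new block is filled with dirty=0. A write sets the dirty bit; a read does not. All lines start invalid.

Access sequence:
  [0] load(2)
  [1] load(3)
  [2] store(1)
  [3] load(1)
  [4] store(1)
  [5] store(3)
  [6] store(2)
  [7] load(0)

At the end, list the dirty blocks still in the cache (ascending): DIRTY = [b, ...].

DIRTY = [3]

0: R B2 → L0 miss [-]
1: R B3 → L1 miss [-]
2: W B1 → L1 miss [D]
3: R B1 → L1 hit [D]
4: W B1 → L1 hit [D]
5: W B3 → L1 miss wb→B1 [D]
6: W B2 → L0 hit [D]
7: R B0 → L0 miss wb→B2 [-]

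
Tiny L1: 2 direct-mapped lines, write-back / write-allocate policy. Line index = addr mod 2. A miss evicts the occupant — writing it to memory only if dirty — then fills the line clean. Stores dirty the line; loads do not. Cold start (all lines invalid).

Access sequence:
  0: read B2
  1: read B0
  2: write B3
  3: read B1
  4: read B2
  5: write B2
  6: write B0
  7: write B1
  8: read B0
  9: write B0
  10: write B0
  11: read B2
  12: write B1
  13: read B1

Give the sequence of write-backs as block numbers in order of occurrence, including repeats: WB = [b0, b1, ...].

  0 | R B2 → L0 miss [-]
  1 | R B0 → L0 miss [-]
  2 | W B3 → L1 miss [D]
  3 | R B1 → L1 miss wb→B3 [-]
  4 | R B2 → L0 miss [-]
  5 | W B2 → L0 hit [D]
  6 | W B0 → L0 miss wb→B2 [D]
  7 | W B1 → L1 hit [D]
  8 | R B0 → L0 hit [D]
  9 | W B0 → L0 hit [D]
  10 | W B0 → L0 hit [D]
  11 | R B2 → L0 miss wb→B0 [-]
  12 | W B1 → L1 hit [D]
  13 | R B1 → L1 hit [D]

WB = [3, 2, 0]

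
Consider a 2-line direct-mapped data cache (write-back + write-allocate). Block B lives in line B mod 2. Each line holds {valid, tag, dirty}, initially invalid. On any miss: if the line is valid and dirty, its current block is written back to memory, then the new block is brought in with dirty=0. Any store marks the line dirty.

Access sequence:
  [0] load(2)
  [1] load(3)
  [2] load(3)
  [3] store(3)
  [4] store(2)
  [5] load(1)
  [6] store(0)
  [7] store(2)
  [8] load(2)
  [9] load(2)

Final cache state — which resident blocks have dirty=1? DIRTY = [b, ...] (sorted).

DIRTY = [2]

  0 | R B2 → L0 miss [-]
  1 | R B3 → L1 miss [-]
  2 | R B3 → L1 hit [-]
  3 | W B3 → L1 hit [D]
  4 | W B2 → L0 hit [D]
  5 | R B1 → L1 miss wb→B3 [-]
  6 | W B0 → L0 miss wb→B2 [D]
  7 | W B2 → L0 miss wb→B0 [D]
  8 | R B2 → L0 hit [D]
  9 | R B2 → L0 hit [D]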